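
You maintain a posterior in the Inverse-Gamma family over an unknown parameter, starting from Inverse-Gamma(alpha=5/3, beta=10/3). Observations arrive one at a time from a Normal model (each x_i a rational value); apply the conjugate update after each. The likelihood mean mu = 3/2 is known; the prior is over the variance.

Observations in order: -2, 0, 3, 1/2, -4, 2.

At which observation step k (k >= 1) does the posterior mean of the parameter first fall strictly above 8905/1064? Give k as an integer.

k = 5

obs 1: x=-2 → posterior Inverse-Gamma(13/6, 227/24)
obs 2: x=0 → posterior Inverse-Gamma(8/3, 127/12)
obs 3: x=3 → posterior Inverse-Gamma(19/6, 281/24)
obs 4: x=1/2 → posterior Inverse-Gamma(11/3, 293/24)
obs 5: x=-4 → posterior Inverse-Gamma(25/6, 82/3)
obs 6: x=2 → posterior Inverse-Gamma(14/3, 659/24)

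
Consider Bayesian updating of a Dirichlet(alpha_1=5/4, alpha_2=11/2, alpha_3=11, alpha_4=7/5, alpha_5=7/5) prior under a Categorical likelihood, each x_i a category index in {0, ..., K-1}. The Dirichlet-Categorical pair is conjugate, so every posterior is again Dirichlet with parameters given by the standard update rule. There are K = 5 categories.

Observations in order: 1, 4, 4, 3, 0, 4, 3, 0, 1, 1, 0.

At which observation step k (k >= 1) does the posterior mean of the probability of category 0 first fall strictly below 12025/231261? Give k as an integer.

k = 4

obs 1: x=1 → posterior Dirichlet(5/4, 13/2, 11, 7/5, 7/5)
obs 2: x=4 → posterior Dirichlet(5/4, 13/2, 11, 7/5, 12/5)
obs 3: x=4 → posterior Dirichlet(5/4, 13/2, 11, 7/5, 17/5)
obs 4: x=3 → posterior Dirichlet(5/4, 13/2, 11, 12/5, 17/5)
obs 5: x=0 → posterior Dirichlet(9/4, 13/2, 11, 12/5, 17/5)
obs 6: x=4 → posterior Dirichlet(9/4, 13/2, 11, 12/5, 22/5)
obs 7: x=3 → posterior Dirichlet(9/4, 13/2, 11, 17/5, 22/5)
obs 8: x=0 → posterior Dirichlet(13/4, 13/2, 11, 17/5, 22/5)
obs 9: x=1 → posterior Dirichlet(13/4, 15/2, 11, 17/5, 22/5)
obs 10: x=1 → posterior Dirichlet(13/4, 17/2, 11, 17/5, 22/5)
obs 11: x=0 → posterior Dirichlet(17/4, 17/2, 11, 17/5, 22/5)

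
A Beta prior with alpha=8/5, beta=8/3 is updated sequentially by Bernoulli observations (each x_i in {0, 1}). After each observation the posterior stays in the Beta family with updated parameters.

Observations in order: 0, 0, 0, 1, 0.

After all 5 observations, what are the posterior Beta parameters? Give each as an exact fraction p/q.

alpha=13/5, beta=20/3

obs 1: x=0 → posterior Beta(8/5, 11/3)
obs 2: x=0 → posterior Beta(8/5, 14/3)
obs 3: x=0 → posterior Beta(8/5, 17/3)
obs 4: x=1 → posterior Beta(13/5, 17/3)
obs 5: x=0 → posterior Beta(13/5, 20/3)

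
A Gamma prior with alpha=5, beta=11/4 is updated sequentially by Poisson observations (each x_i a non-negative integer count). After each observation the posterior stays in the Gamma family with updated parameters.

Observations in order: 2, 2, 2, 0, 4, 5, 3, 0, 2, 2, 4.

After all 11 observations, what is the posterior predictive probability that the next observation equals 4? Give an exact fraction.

obs 1: x=2 → posterior Gamma(7, 15/4)
obs 2: x=2 → posterior Gamma(9, 19/4)
obs 3: x=2 → posterior Gamma(11, 23/4)
obs 4: x=0 → posterior Gamma(11, 27/4)
obs 5: x=4 → posterior Gamma(15, 31/4)
obs 6: x=5 → posterior Gamma(20, 35/4)
obs 7: x=3 → posterior Gamma(23, 39/4)
obs 8: x=0 → posterior Gamma(23, 43/4)
obs 9: x=2 → posterior Gamma(25, 47/4)
obs 10: x=2 → posterior Gamma(27, 51/4)
obs 11: x=4 → posterior Gamma(31, 55/4)

10611496300507350306344406499563487691879272460937500000000000/95459775237755737621338725014782065383378126725244598909180099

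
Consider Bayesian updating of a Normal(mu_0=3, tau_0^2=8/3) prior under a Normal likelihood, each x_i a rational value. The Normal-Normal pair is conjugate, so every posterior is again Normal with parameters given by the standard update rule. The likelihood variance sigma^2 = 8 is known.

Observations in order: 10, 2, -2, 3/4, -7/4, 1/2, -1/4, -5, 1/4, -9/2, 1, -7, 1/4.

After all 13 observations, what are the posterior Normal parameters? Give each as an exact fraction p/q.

mu_0=13/64, tau_0^2=1/2

obs 1: x=10 → posterior Normal(19/4, 2)
obs 2: x=2 → posterior Normal(21/5, 8/5)
obs 3: x=-2 → posterior Normal(19/6, 4/3)
obs 4: x=3/4 → posterior Normal(79/28, 8/7)
obs 5: x=-7/4 → posterior Normal(9/4, 1)
obs 6: x=1/2 → posterior Normal(37/18, 8/9)
obs 7: x=-1/4 → posterior Normal(73/40, 4/5)
obs 8: x=-5 → posterior Normal(53/44, 8/11)
obs 9: x=1/4 → posterior Normal(9/8, 2/3)
obs 10: x=-9/2 → posterior Normal(9/13, 8/13)
obs 11: x=1 → posterior Normal(5/7, 4/7)
obs 12: x=-7 → posterior Normal(1/5, 8/15)
obs 13: x=1/4 → posterior Normal(13/64, 1/2)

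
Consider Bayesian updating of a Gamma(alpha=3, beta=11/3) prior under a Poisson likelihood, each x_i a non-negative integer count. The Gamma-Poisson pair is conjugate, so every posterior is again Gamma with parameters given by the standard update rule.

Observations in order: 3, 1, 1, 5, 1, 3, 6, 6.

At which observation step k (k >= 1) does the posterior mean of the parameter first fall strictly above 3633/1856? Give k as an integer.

k = 7

obs 1: x=3 → posterior Gamma(6, 14/3)
obs 2: x=1 → posterior Gamma(7, 17/3)
obs 3: x=1 → posterior Gamma(8, 20/3)
obs 4: x=5 → posterior Gamma(13, 23/3)
obs 5: x=1 → posterior Gamma(14, 26/3)
obs 6: x=3 → posterior Gamma(17, 29/3)
obs 7: x=6 → posterior Gamma(23, 32/3)
obs 8: x=6 → posterior Gamma(29, 35/3)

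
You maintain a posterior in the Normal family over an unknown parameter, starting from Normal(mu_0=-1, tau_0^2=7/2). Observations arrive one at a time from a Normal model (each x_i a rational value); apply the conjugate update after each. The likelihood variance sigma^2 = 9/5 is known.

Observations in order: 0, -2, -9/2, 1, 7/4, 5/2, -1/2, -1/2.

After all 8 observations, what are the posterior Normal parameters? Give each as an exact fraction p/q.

obs 1: x=0 → posterior Normal(-18/53, 63/53)
obs 2: x=-2 → posterior Normal(-1, 63/88)
obs 3: x=-9/2 → posterior Normal(-491/246, 21/41)
obs 4: x=1 → posterior Normal(-421/316, 63/158)
obs 5: x=7/4 → posterior Normal(-597/772, 63/193)
obs 6: x=5/2 → posterior Normal(-13/48, 21/76)
obs 7: x=-1/2 → posterior Normal(-317/1052, 63/263)
obs 8: x=-1/2 → posterior Normal(-387/1192, 63/298)

mu_0=-387/1192, tau_0^2=63/298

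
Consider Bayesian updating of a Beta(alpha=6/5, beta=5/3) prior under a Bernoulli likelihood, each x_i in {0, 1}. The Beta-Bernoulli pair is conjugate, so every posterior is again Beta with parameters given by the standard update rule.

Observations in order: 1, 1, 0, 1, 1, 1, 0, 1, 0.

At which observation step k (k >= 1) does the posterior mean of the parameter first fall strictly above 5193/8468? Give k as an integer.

obs 1: x=1 → posterior Beta(11/5, 5/3)
obs 2: x=1 → posterior Beta(16/5, 5/3)
obs 3: x=0 → posterior Beta(16/5, 8/3)
obs 4: x=1 → posterior Beta(21/5, 8/3)
obs 5: x=1 → posterior Beta(26/5, 8/3)
obs 6: x=1 → posterior Beta(31/5, 8/3)
obs 7: x=0 → posterior Beta(31/5, 11/3)
obs 8: x=1 → posterior Beta(36/5, 11/3)
obs 9: x=0 → posterior Beta(36/5, 14/3)

k = 2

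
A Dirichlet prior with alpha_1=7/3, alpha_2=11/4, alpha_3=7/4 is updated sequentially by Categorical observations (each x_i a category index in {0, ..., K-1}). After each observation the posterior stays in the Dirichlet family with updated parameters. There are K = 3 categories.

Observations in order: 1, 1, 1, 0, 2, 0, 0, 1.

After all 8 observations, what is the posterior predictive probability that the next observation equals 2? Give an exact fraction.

33/178

obs 1: x=1 → posterior Dirichlet(7/3, 15/4, 7/4)
obs 2: x=1 → posterior Dirichlet(7/3, 19/4, 7/4)
obs 3: x=1 → posterior Dirichlet(7/3, 23/4, 7/4)
obs 4: x=0 → posterior Dirichlet(10/3, 23/4, 7/4)
obs 5: x=2 → posterior Dirichlet(10/3, 23/4, 11/4)
obs 6: x=0 → posterior Dirichlet(13/3, 23/4, 11/4)
obs 7: x=0 → posterior Dirichlet(16/3, 23/4, 11/4)
obs 8: x=1 → posterior Dirichlet(16/3, 27/4, 11/4)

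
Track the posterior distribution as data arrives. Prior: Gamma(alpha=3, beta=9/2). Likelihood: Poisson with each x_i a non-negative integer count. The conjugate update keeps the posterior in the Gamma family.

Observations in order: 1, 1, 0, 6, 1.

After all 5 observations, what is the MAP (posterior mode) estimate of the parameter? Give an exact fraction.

obs 1: x=1 → posterior Gamma(4, 11/2)
obs 2: x=1 → posterior Gamma(5, 13/2)
obs 3: x=0 → posterior Gamma(5, 15/2)
obs 4: x=6 → posterior Gamma(11, 17/2)
obs 5: x=1 → posterior Gamma(12, 19/2)

22/19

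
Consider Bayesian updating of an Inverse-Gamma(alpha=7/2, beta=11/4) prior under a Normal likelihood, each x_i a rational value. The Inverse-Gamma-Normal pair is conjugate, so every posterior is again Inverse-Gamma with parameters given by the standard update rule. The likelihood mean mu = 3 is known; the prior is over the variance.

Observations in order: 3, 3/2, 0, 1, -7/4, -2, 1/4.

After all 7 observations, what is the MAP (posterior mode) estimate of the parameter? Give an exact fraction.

607/128

obs 1: x=3 → posterior Inverse-Gamma(4, 11/4)
obs 2: x=3/2 → posterior Inverse-Gamma(9/2, 31/8)
obs 3: x=0 → posterior Inverse-Gamma(5, 67/8)
obs 4: x=1 → posterior Inverse-Gamma(11/2, 83/8)
obs 5: x=-7/4 → posterior Inverse-Gamma(6, 693/32)
obs 6: x=-2 → posterior Inverse-Gamma(13/2, 1093/32)
obs 7: x=1/4 → posterior Inverse-Gamma(7, 607/16)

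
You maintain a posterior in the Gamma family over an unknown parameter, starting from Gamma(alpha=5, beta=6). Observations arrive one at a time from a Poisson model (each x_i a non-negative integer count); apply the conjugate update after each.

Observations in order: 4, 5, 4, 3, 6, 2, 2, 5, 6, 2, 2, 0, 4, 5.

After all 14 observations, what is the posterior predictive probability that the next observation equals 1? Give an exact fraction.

obs 1: x=4 → posterior Gamma(9, 7)
obs 2: x=5 → posterior Gamma(14, 8)
obs 3: x=4 → posterior Gamma(18, 9)
obs 4: x=3 → posterior Gamma(21, 10)
obs 5: x=6 → posterior Gamma(27, 11)
obs 6: x=2 → posterior Gamma(29, 12)
obs 7: x=2 → posterior Gamma(31, 13)
obs 8: x=5 → posterior Gamma(36, 14)
obs 9: x=6 → posterior Gamma(42, 15)
obs 10: x=2 → posterior Gamma(44, 16)
obs 11: x=2 → posterior Gamma(46, 17)
obs 12: x=0 → posterior Gamma(46, 18)
obs 13: x=4 → posterior Gamma(50, 19)
obs 14: x=5 → posterior Gamma(55, 20)

19815838360430182400000000000000000000000000000000000000000000000000000000/110733876861406609154063018851542307457746669336996864326204712854303977121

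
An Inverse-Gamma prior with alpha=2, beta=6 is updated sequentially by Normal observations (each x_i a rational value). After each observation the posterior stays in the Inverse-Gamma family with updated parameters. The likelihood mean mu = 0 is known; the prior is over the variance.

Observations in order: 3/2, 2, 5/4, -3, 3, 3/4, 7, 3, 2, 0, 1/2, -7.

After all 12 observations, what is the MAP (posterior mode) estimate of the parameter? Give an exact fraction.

133/16

obs 1: x=3/2 → posterior Inverse-Gamma(5/2, 57/8)
obs 2: x=2 → posterior Inverse-Gamma(3, 73/8)
obs 3: x=5/4 → posterior Inverse-Gamma(7/2, 317/32)
obs 4: x=-3 → posterior Inverse-Gamma(4, 461/32)
obs 5: x=3 → posterior Inverse-Gamma(9/2, 605/32)
obs 6: x=3/4 → posterior Inverse-Gamma(5, 307/16)
obs 7: x=7 → posterior Inverse-Gamma(11/2, 699/16)
obs 8: x=3 → posterior Inverse-Gamma(6, 771/16)
obs 9: x=2 → posterior Inverse-Gamma(13/2, 803/16)
obs 10: x=0 → posterior Inverse-Gamma(7, 803/16)
obs 11: x=1/2 → posterior Inverse-Gamma(15/2, 805/16)
obs 12: x=-7 → posterior Inverse-Gamma(8, 1197/16)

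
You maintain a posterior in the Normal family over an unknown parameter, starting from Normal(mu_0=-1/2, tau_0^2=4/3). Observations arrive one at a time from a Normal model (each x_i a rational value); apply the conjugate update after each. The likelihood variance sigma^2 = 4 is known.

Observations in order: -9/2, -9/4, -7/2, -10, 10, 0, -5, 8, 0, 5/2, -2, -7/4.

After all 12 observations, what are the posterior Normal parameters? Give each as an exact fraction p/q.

mu_0=-2/3, tau_0^2=4/15

obs 1: x=-9/2 → posterior Normal(-3/2, 1)
obs 2: x=-9/4 → posterior Normal(-33/20, 4/5)
obs 3: x=-7/2 → posterior Normal(-47/24, 2/3)
obs 4: x=-10 → posterior Normal(-87/28, 4/7)
obs 5: x=10 → posterior Normal(-47/32, 1/2)
obs 6: x=0 → posterior Normal(-47/36, 4/9)
obs 7: x=-5 → posterior Normal(-67/40, 2/5)
obs 8: x=8 → posterior Normal(-35/44, 4/11)
obs 9: x=0 → posterior Normal(-35/48, 1/3)
obs 10: x=5/2 → posterior Normal(-25/52, 4/13)
obs 11: x=-2 → posterior Normal(-33/56, 2/7)
obs 12: x=-7/4 → posterior Normal(-2/3, 4/15)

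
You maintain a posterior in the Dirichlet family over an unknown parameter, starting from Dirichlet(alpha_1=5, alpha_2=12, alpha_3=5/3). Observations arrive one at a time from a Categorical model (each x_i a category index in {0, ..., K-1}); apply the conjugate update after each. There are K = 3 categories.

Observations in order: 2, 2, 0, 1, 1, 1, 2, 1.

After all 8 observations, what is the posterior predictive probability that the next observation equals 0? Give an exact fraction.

obs 1: x=2 → posterior Dirichlet(5, 12, 8/3)
obs 2: x=2 → posterior Dirichlet(5, 12, 11/3)
obs 3: x=0 → posterior Dirichlet(6, 12, 11/3)
obs 4: x=1 → posterior Dirichlet(6, 13, 11/3)
obs 5: x=1 → posterior Dirichlet(6, 14, 11/3)
obs 6: x=1 → posterior Dirichlet(6, 15, 11/3)
obs 7: x=2 → posterior Dirichlet(6, 15, 14/3)
obs 8: x=1 → posterior Dirichlet(6, 16, 14/3)

9/40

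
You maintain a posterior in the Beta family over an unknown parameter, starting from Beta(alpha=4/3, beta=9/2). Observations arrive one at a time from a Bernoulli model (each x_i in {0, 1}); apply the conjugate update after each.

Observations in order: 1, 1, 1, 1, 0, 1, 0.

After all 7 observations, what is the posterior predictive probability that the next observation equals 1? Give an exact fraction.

38/77

obs 1: x=1 → posterior Beta(7/3, 9/2)
obs 2: x=1 → posterior Beta(10/3, 9/2)
obs 3: x=1 → posterior Beta(13/3, 9/2)
obs 4: x=1 → posterior Beta(16/3, 9/2)
obs 5: x=0 → posterior Beta(16/3, 11/2)
obs 6: x=1 → posterior Beta(19/3, 11/2)
obs 7: x=0 → posterior Beta(19/3, 13/2)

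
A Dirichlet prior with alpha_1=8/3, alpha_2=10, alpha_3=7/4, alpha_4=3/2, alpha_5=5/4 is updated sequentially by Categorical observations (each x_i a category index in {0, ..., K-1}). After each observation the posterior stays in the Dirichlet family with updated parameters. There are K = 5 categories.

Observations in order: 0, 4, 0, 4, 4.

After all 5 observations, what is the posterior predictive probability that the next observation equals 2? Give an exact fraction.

3/38

obs 1: x=0 → posterior Dirichlet(11/3, 10, 7/4, 3/2, 5/4)
obs 2: x=4 → posterior Dirichlet(11/3, 10, 7/4, 3/2, 9/4)
obs 3: x=0 → posterior Dirichlet(14/3, 10, 7/4, 3/2, 9/4)
obs 4: x=4 → posterior Dirichlet(14/3, 10, 7/4, 3/2, 13/4)
obs 5: x=4 → posterior Dirichlet(14/3, 10, 7/4, 3/2, 17/4)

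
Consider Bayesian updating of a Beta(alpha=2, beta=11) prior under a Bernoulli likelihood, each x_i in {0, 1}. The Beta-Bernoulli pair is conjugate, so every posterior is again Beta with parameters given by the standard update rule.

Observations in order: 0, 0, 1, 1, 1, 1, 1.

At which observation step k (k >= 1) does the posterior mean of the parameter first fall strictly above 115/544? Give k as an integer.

k = 4

obs 1: x=0 → posterior Beta(2, 12)
obs 2: x=0 → posterior Beta(2, 13)
obs 3: x=1 → posterior Beta(3, 13)
obs 4: x=1 → posterior Beta(4, 13)
obs 5: x=1 → posterior Beta(5, 13)
obs 6: x=1 → posterior Beta(6, 13)
obs 7: x=1 → posterior Beta(7, 13)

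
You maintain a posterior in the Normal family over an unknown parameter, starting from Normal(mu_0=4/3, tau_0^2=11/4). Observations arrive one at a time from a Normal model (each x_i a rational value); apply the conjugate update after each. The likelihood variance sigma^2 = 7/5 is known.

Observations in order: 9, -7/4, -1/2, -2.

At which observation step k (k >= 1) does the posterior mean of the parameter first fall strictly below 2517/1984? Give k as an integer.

k = 4

obs 1: x=9 → posterior Normal(1597/249, 77/83)
obs 2: x=-7/4 → posterior Normal(5233/1656, 77/138)
obs 3: x=-1/2 → posterior Normal(4903/2316, 77/193)
obs 4: x=-2 → posterior Normal(3583/2976, 77/248)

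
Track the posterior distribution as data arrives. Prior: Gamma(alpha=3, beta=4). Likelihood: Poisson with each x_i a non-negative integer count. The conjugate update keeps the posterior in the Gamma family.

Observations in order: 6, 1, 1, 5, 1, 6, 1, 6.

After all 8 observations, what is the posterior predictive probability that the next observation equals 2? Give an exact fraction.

110379985916892959942961885515612160/442779263776840698304313192148785281

obs 1: x=6 → posterior Gamma(9, 5)
obs 2: x=1 → posterior Gamma(10, 6)
obs 3: x=1 → posterior Gamma(11, 7)
obs 4: x=5 → posterior Gamma(16, 8)
obs 5: x=1 → posterior Gamma(17, 9)
obs 6: x=6 → posterior Gamma(23, 10)
obs 7: x=1 → posterior Gamma(24, 11)
obs 8: x=6 → posterior Gamma(30, 12)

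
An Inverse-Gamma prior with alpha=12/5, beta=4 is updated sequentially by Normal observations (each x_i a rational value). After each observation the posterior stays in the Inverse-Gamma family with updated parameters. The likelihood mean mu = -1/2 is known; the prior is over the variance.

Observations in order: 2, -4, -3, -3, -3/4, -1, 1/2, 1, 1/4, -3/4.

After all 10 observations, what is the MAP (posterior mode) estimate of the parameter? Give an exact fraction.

3455/1344

obs 1: x=2 → posterior Inverse-Gamma(29/10, 57/8)
obs 2: x=-4 → posterior Inverse-Gamma(17/5, 53/4)
obs 3: x=-3 → posterior Inverse-Gamma(39/10, 131/8)
obs 4: x=-3 → posterior Inverse-Gamma(22/5, 39/2)
obs 5: x=-3/4 → posterior Inverse-Gamma(49/10, 625/32)
obs 6: x=-1 → posterior Inverse-Gamma(27/5, 629/32)
obs 7: x=1/2 → posterior Inverse-Gamma(59/10, 645/32)
obs 8: x=1 → posterior Inverse-Gamma(32/5, 681/32)
obs 9: x=1/4 → posterior Inverse-Gamma(69/10, 345/16)
obs 10: x=-3/4 → posterior Inverse-Gamma(37/5, 691/32)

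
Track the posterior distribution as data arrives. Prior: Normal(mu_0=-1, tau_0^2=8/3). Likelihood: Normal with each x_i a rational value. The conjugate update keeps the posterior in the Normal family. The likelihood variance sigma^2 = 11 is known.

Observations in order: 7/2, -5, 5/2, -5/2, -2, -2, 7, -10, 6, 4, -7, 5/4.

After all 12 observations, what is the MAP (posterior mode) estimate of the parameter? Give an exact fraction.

obs 1: x=7/2 → posterior Normal(-5/41, 88/41)
obs 2: x=-5 → posterior Normal(-45/49, 88/49)
obs 3: x=5/2 → posterior Normal(-25/57, 88/57)
obs 4: x=-5/2 → posterior Normal(-9/13, 88/65)
obs 5: x=-2 → posterior Normal(-61/73, 88/73)
obs 6: x=-2 → posterior Normal(-77/81, 88/81)
obs 7: x=7 → posterior Normal(-21/89, 88/89)
obs 8: x=-10 → posterior Normal(-101/97, 88/97)
obs 9: x=6 → posterior Normal(-53/105, 88/105)
obs 10: x=4 → posterior Normal(-21/113, 88/113)
obs 11: x=-7 → posterior Normal(-7/11, 8/11)
obs 12: x=5/4 → posterior Normal(-67/129, 88/129)

-67/129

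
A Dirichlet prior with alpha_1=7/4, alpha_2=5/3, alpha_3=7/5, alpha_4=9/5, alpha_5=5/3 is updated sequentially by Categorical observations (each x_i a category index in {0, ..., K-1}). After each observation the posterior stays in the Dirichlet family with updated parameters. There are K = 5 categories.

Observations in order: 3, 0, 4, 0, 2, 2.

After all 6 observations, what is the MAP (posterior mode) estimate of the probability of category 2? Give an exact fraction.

obs 1: x=3 → posterior Dirichlet(7/4, 5/3, 7/5, 14/5, 5/3)
obs 2: x=0 → posterior Dirichlet(11/4, 5/3, 7/5, 14/5, 5/3)
obs 3: x=4 → posterior Dirichlet(11/4, 5/3, 7/5, 14/5, 8/3)
obs 4: x=0 → posterior Dirichlet(15/4, 5/3, 7/5, 14/5, 8/3)
obs 5: x=2 → posterior Dirichlet(15/4, 5/3, 12/5, 14/5, 8/3)
obs 6: x=2 → posterior Dirichlet(15/4, 5/3, 17/5, 14/5, 8/3)

144/557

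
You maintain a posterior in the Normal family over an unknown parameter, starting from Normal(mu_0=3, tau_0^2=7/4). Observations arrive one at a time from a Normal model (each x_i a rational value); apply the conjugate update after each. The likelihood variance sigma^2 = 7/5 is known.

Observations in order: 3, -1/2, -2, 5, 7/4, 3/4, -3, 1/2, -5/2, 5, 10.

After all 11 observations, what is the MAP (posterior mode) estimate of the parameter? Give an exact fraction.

102/59

obs 1: x=3 → posterior Normal(3, 7/9)
obs 2: x=-1/2 → posterior Normal(7/4, 1/2)
obs 3: x=-2 → posterior Normal(29/38, 7/19)
obs 4: x=5 → posterior Normal(79/48, 7/24)
obs 5: x=7/4 → posterior Normal(193/116, 7/29)
obs 6: x=3/4 → posterior Normal(26/17, 7/34)
obs 7: x=-3 → posterior Normal(37/39, 7/39)
obs 8: x=1/2 → posterior Normal(79/88, 7/44)
obs 9: x=-5/2 → posterior Normal(27/49, 1/7)
obs 10: x=5 → posterior Normal(26/27, 7/54)
obs 11: x=10 → posterior Normal(102/59, 7/59)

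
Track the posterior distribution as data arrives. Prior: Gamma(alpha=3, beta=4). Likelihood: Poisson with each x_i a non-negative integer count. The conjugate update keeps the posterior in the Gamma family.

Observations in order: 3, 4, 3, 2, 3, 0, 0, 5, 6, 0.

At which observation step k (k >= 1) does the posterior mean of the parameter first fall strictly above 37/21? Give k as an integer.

obs 1: x=3 → posterior Gamma(6, 5)
obs 2: x=4 → posterior Gamma(10, 6)
obs 3: x=3 → posterior Gamma(13, 7)
obs 4: x=2 → posterior Gamma(15, 8)
obs 5: x=3 → posterior Gamma(18, 9)
obs 6: x=0 → posterior Gamma(18, 10)
obs 7: x=0 → posterior Gamma(18, 11)
obs 8: x=5 → posterior Gamma(23, 12)
obs 9: x=6 → posterior Gamma(29, 13)
obs 10: x=0 → posterior Gamma(29, 14)

k = 3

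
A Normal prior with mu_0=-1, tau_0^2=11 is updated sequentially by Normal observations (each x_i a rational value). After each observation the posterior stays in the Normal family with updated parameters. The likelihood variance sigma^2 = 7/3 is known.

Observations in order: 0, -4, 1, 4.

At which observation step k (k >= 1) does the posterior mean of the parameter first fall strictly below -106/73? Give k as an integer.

obs 1: x=0 → posterior Normal(-7/40, 77/40)
obs 2: x=-4 → posterior Normal(-139/73, 77/73)
obs 3: x=1 → posterior Normal(-1, 77/106)
obs 4: x=4 → posterior Normal(26/139, 77/139)

k = 2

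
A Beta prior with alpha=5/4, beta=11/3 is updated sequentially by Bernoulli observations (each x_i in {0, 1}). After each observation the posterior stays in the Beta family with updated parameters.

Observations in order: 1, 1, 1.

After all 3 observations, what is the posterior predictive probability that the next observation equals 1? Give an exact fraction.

51/95

obs 1: x=1 → posterior Beta(9/4, 11/3)
obs 2: x=1 → posterior Beta(13/4, 11/3)
obs 3: x=1 → posterior Beta(17/4, 11/3)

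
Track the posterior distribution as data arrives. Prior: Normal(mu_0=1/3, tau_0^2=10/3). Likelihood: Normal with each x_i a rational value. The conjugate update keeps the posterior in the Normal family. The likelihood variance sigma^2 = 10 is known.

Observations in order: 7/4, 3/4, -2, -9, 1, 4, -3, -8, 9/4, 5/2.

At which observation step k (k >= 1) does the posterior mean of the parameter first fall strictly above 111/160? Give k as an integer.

obs 1: x=7/4 → posterior Normal(11/16, 5/2)
obs 2: x=3/4 → posterior Normal(7/10, 2)
obs 3: x=-2 → posterior Normal(1/4, 5/3)
obs 4: x=-9 → posterior Normal(-15/14, 10/7)
obs 5: x=1 → posterior Normal(-13/16, 5/4)
obs 6: x=4 → posterior Normal(-5/18, 10/9)
obs 7: x=-3 → posterior Normal(-11/20, 1)
obs 8: x=-8 → posterior Normal(-27/22, 10/11)
obs 9: x=9/4 → posterior Normal(-15/16, 5/6)
obs 10: x=5/2 → posterior Normal(-35/52, 10/13)

k = 2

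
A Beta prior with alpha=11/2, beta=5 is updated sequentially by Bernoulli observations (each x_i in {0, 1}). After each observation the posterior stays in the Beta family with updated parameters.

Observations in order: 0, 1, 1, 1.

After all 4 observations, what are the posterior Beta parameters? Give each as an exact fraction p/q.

alpha=17/2, beta=6

obs 1: x=0 → posterior Beta(11/2, 6)
obs 2: x=1 → posterior Beta(13/2, 6)
obs 3: x=1 → posterior Beta(15/2, 6)
obs 4: x=1 → posterior Beta(17/2, 6)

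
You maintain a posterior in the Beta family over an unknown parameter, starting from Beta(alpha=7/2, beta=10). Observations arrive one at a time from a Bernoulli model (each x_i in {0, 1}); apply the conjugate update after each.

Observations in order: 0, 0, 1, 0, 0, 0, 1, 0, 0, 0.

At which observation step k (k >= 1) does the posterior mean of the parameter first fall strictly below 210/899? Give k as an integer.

k = 2

obs 1: x=0 → posterior Beta(7/2, 11)
obs 2: x=0 → posterior Beta(7/2, 12)
obs 3: x=1 → posterior Beta(9/2, 12)
obs 4: x=0 → posterior Beta(9/2, 13)
obs 5: x=0 → posterior Beta(9/2, 14)
obs 6: x=0 → posterior Beta(9/2, 15)
obs 7: x=1 → posterior Beta(11/2, 15)
obs 8: x=0 → posterior Beta(11/2, 16)
obs 9: x=0 → posterior Beta(11/2, 17)
obs 10: x=0 → posterior Beta(11/2, 18)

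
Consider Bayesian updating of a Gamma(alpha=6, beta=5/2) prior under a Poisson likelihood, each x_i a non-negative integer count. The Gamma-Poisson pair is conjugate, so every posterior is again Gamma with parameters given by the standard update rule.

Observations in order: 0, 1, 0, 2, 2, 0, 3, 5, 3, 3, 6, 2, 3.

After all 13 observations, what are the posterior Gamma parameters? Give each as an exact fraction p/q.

obs 1: x=0 → posterior Gamma(6, 7/2)
obs 2: x=1 → posterior Gamma(7, 9/2)
obs 3: x=0 → posterior Gamma(7, 11/2)
obs 4: x=2 → posterior Gamma(9, 13/2)
obs 5: x=2 → posterior Gamma(11, 15/2)
obs 6: x=0 → posterior Gamma(11, 17/2)
obs 7: x=3 → posterior Gamma(14, 19/2)
obs 8: x=5 → posterior Gamma(19, 21/2)
obs 9: x=3 → posterior Gamma(22, 23/2)
obs 10: x=3 → posterior Gamma(25, 25/2)
obs 11: x=6 → posterior Gamma(31, 27/2)
obs 12: x=2 → posterior Gamma(33, 29/2)
obs 13: x=3 → posterior Gamma(36, 31/2)

alpha=36, beta=31/2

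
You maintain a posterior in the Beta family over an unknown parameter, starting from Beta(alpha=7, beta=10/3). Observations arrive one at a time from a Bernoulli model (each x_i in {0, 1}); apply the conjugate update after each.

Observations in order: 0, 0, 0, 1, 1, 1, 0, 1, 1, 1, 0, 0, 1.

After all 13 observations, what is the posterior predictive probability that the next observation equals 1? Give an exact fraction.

obs 1: x=0 → posterior Beta(7, 13/3)
obs 2: x=0 → posterior Beta(7, 16/3)
obs 3: x=0 → posterior Beta(7, 19/3)
obs 4: x=1 → posterior Beta(8, 19/3)
obs 5: x=1 → posterior Beta(9, 19/3)
obs 6: x=1 → posterior Beta(10, 19/3)
obs 7: x=0 → posterior Beta(10, 22/3)
obs 8: x=1 → posterior Beta(11, 22/3)
obs 9: x=1 → posterior Beta(12, 22/3)
obs 10: x=1 → posterior Beta(13, 22/3)
obs 11: x=0 → posterior Beta(13, 25/3)
obs 12: x=0 → posterior Beta(13, 28/3)
obs 13: x=1 → posterior Beta(14, 28/3)

3/5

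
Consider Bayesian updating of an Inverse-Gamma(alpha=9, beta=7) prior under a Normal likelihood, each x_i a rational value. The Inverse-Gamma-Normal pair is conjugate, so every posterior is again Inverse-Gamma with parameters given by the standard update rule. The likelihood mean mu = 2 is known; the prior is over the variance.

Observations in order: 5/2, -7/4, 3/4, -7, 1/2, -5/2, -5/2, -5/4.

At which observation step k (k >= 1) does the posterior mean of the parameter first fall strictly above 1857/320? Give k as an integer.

obs 1: x=5/2 → posterior Inverse-Gamma(19/2, 57/8)
obs 2: x=-7/4 → posterior Inverse-Gamma(10, 453/32)
obs 3: x=3/4 → posterior Inverse-Gamma(21/2, 239/16)
obs 4: x=-7 → posterior Inverse-Gamma(11, 887/16)
obs 5: x=1/2 → posterior Inverse-Gamma(23/2, 905/16)
obs 6: x=-5/2 → posterior Inverse-Gamma(12, 1067/16)
obs 7: x=-5/2 → posterior Inverse-Gamma(25/2, 1229/16)
obs 8: x=-5/4 → posterior Inverse-Gamma(13, 2627/32)

k = 6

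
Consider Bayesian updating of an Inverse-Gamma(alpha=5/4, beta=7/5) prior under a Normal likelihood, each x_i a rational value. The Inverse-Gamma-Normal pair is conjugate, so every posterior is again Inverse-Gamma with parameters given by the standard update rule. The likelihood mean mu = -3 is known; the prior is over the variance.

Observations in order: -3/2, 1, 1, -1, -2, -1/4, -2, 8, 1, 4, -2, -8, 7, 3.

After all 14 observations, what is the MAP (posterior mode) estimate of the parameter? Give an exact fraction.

31889/1480

obs 1: x=-3/2 → posterior Inverse-Gamma(7/4, 101/40)
obs 2: x=1 → posterior Inverse-Gamma(9/4, 421/40)
obs 3: x=1 → posterior Inverse-Gamma(11/4, 741/40)
obs 4: x=-1 → posterior Inverse-Gamma(13/4, 821/40)
obs 5: x=-2 → posterior Inverse-Gamma(15/4, 841/40)
obs 6: x=-1/4 → posterior Inverse-Gamma(17/4, 3969/160)
obs 7: x=-2 → posterior Inverse-Gamma(19/4, 4049/160)
obs 8: x=8 → posterior Inverse-Gamma(21/4, 13729/160)
obs 9: x=1 → posterior Inverse-Gamma(23/4, 15009/160)
obs 10: x=4 → posterior Inverse-Gamma(25/4, 18929/160)
obs 11: x=-2 → posterior Inverse-Gamma(27/4, 19009/160)
obs 12: x=-8 → posterior Inverse-Gamma(29/4, 21009/160)
obs 13: x=7 → posterior Inverse-Gamma(31/4, 29009/160)
obs 14: x=3 → posterior Inverse-Gamma(33/4, 31889/160)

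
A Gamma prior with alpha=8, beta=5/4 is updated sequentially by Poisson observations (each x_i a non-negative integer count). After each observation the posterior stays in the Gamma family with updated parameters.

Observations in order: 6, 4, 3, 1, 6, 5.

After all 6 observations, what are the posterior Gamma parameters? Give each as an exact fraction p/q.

alpha=33, beta=29/4

obs 1: x=6 → posterior Gamma(14, 9/4)
obs 2: x=4 → posterior Gamma(18, 13/4)
obs 3: x=3 → posterior Gamma(21, 17/4)
obs 4: x=1 → posterior Gamma(22, 21/4)
obs 5: x=6 → posterior Gamma(28, 25/4)
obs 6: x=5 → posterior Gamma(33, 29/4)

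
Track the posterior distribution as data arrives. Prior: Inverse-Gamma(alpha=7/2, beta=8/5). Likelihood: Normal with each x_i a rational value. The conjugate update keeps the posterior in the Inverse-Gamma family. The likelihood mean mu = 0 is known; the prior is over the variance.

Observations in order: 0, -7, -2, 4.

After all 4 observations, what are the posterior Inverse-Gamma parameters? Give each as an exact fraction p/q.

alpha=11/2, beta=361/10

obs 1: x=0 → posterior Inverse-Gamma(4, 8/5)
obs 2: x=-7 → posterior Inverse-Gamma(9/2, 261/10)
obs 3: x=-2 → posterior Inverse-Gamma(5, 281/10)
obs 4: x=4 → posterior Inverse-Gamma(11/2, 361/10)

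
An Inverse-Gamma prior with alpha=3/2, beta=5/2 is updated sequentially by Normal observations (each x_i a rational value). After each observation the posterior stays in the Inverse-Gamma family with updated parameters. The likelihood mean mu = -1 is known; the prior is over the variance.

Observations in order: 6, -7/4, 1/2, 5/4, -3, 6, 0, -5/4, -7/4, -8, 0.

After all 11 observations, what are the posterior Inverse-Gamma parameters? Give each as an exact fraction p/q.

alpha=7, beta=333/4

obs 1: x=6 → posterior Inverse-Gamma(2, 27)
obs 2: x=-7/4 → posterior Inverse-Gamma(5/2, 873/32)
obs 3: x=1/2 → posterior Inverse-Gamma(3, 909/32)
obs 4: x=5/4 → posterior Inverse-Gamma(7/2, 495/16)
obs 5: x=-3 → posterior Inverse-Gamma(4, 527/16)
obs 6: x=6 → posterior Inverse-Gamma(9/2, 919/16)
obs 7: x=0 → posterior Inverse-Gamma(5, 927/16)
obs 8: x=-5/4 → posterior Inverse-Gamma(11/2, 1855/32)
obs 9: x=-7/4 → posterior Inverse-Gamma(6, 233/4)
obs 10: x=-8 → posterior Inverse-Gamma(13/2, 331/4)
obs 11: x=0 → posterior Inverse-Gamma(7, 333/4)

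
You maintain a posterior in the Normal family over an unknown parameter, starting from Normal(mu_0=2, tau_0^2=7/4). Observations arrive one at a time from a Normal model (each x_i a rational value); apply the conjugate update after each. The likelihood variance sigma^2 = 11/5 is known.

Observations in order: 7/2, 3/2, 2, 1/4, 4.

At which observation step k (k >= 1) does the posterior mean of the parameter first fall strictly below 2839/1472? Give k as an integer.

obs 1: x=7/2 → posterior Normal(421/158, 77/79)
obs 2: x=3/2 → posterior Normal(263/114, 77/114)
obs 3: x=2 → posterior Normal(333/149, 77/149)
obs 4: x=1/4 → posterior Normal(1367/736, 77/184)
obs 5: x=4 → posterior Normal(1927/876, 77/219)

k = 4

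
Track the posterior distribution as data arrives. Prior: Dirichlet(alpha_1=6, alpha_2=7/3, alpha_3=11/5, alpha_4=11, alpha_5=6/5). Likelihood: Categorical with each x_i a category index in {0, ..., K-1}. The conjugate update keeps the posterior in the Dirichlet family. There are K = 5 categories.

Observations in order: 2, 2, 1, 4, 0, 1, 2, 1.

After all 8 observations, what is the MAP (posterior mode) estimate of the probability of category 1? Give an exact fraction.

obs 1: x=2 → posterior Dirichlet(6, 7/3, 16/5, 11, 6/5)
obs 2: x=2 → posterior Dirichlet(6, 7/3, 21/5, 11, 6/5)
obs 3: x=1 → posterior Dirichlet(6, 10/3, 21/5, 11, 6/5)
obs 4: x=4 → posterior Dirichlet(6, 10/3, 21/5, 11, 11/5)
obs 5: x=0 → posterior Dirichlet(7, 10/3, 21/5, 11, 11/5)
obs 6: x=1 → posterior Dirichlet(7, 13/3, 21/5, 11, 11/5)
obs 7: x=2 → posterior Dirichlet(7, 13/3, 26/5, 11, 11/5)
obs 8: x=1 → posterior Dirichlet(7, 16/3, 26/5, 11, 11/5)

65/386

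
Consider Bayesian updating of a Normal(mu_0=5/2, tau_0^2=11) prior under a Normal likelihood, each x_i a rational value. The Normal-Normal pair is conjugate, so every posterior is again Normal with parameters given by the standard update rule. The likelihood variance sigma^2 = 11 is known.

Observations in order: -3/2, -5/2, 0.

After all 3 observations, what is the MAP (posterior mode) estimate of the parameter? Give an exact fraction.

obs 1: x=-3/2 → posterior Normal(1/2, 11/2)
obs 2: x=-5/2 → posterior Normal(-1/2, 11/3)
obs 3: x=0 → posterior Normal(-3/8, 11/4)

-3/8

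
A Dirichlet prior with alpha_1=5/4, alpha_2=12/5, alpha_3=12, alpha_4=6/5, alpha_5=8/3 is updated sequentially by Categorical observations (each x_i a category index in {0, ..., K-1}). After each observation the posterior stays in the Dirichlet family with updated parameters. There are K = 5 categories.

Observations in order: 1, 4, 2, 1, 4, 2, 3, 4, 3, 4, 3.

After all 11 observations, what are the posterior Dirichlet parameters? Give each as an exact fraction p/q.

obs 1: x=1 → posterior Dirichlet(5/4, 17/5, 12, 6/5, 8/3)
obs 2: x=4 → posterior Dirichlet(5/4, 17/5, 12, 6/5, 11/3)
obs 3: x=2 → posterior Dirichlet(5/4, 17/5, 13, 6/5, 11/3)
obs 4: x=1 → posterior Dirichlet(5/4, 22/5, 13, 6/5, 11/3)
obs 5: x=4 → posterior Dirichlet(5/4, 22/5, 13, 6/5, 14/3)
obs 6: x=2 → posterior Dirichlet(5/4, 22/5, 14, 6/5, 14/3)
obs 7: x=3 → posterior Dirichlet(5/4, 22/5, 14, 11/5, 14/3)
obs 8: x=4 → posterior Dirichlet(5/4, 22/5, 14, 11/5, 17/3)
obs 9: x=3 → posterior Dirichlet(5/4, 22/5, 14, 16/5, 17/3)
obs 10: x=4 → posterior Dirichlet(5/4, 22/5, 14, 16/5, 20/3)
obs 11: x=3 → posterior Dirichlet(5/4, 22/5, 14, 21/5, 20/3)

alpha_1=5/4, alpha_2=22/5, alpha_3=14, alpha_4=21/5, alpha_5=20/3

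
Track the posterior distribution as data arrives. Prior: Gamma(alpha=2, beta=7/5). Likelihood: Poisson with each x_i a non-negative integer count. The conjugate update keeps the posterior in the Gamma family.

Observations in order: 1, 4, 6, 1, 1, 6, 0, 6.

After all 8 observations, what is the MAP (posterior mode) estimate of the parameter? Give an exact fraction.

130/47

obs 1: x=1 → posterior Gamma(3, 12/5)
obs 2: x=4 → posterior Gamma(7, 17/5)
obs 3: x=6 → posterior Gamma(13, 22/5)
obs 4: x=1 → posterior Gamma(14, 27/5)
obs 5: x=1 → posterior Gamma(15, 32/5)
obs 6: x=6 → posterior Gamma(21, 37/5)
obs 7: x=0 → posterior Gamma(21, 42/5)
obs 8: x=6 → posterior Gamma(27, 47/5)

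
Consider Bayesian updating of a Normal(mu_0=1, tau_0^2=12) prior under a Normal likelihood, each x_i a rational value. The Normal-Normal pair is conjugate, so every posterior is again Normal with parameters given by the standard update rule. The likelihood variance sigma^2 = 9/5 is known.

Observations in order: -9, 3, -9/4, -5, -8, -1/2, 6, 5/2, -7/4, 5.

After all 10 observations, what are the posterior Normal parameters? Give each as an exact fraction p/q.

obs 1: x=-9 → posterior Normal(-177/23, 36/23)
obs 2: x=3 → posterior Normal(-117/43, 36/43)
obs 3: x=-9/4 → posterior Normal(-18/7, 4/7)
obs 4: x=-5 → posterior Normal(-262/83, 36/83)
obs 5: x=-8 → posterior Normal(-422/103, 36/103)
obs 6: x=-1/2 → posterior Normal(-144/41, 12/41)
obs 7: x=6 → posterior Normal(-24/11, 36/143)
obs 8: x=5/2 → posterior Normal(-262/163, 36/163)
obs 9: x=-7/4 → posterior Normal(-99/61, 12/61)
obs 10: x=5 → posterior Normal(-197/203, 36/203)

mu_0=-197/203, tau_0^2=36/203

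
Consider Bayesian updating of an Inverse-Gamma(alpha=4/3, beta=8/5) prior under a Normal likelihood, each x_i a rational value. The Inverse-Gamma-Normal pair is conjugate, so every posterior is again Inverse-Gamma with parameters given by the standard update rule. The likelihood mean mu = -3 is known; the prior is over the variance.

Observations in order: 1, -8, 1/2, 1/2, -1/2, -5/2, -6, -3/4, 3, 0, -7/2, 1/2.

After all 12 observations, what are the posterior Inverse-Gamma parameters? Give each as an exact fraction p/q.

obs 1: x=1 → posterior Inverse-Gamma(11/6, 48/5)
obs 2: x=-8 → posterior Inverse-Gamma(7/3, 221/10)
obs 3: x=1/2 → posterior Inverse-Gamma(17/6, 1129/40)
obs 4: x=1/2 → posterior Inverse-Gamma(10/3, 687/20)
obs 5: x=-1/2 → posterior Inverse-Gamma(23/6, 1499/40)
obs 6: x=-5/2 → posterior Inverse-Gamma(13/3, 188/5)
obs 7: x=-6 → posterior Inverse-Gamma(29/6, 421/10)
obs 8: x=-3/4 → posterior Inverse-Gamma(16/3, 7141/160)
obs 9: x=3 → posterior Inverse-Gamma(35/6, 10021/160)
obs 10: x=0 → posterior Inverse-Gamma(19/3, 10741/160)
obs 11: x=-7/2 → posterior Inverse-Gamma(41/6, 10761/160)
obs 12: x=1/2 → posterior Inverse-Gamma(22/3, 11741/160)

alpha=22/3, beta=11741/160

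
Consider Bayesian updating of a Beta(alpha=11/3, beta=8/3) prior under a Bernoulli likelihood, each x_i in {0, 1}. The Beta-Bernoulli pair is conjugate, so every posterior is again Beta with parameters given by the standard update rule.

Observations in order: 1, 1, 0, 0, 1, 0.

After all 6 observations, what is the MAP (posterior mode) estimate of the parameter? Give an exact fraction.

obs 1: x=1 → posterior Beta(14/3, 8/3)
obs 2: x=1 → posterior Beta(17/3, 8/3)
obs 3: x=0 → posterior Beta(17/3, 11/3)
obs 4: x=0 → posterior Beta(17/3, 14/3)
obs 5: x=1 → posterior Beta(20/3, 14/3)
obs 6: x=0 → posterior Beta(20/3, 17/3)

17/31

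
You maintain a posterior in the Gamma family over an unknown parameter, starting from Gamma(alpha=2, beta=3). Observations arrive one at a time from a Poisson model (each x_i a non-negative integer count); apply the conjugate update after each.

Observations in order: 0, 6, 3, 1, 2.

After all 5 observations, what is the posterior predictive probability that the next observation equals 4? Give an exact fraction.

10467350696427520/150094635296999121

obs 1: x=0 → posterior Gamma(2, 4)
obs 2: x=6 → posterior Gamma(8, 5)
obs 3: x=3 → posterior Gamma(11, 6)
obs 4: x=1 → posterior Gamma(12, 7)
obs 5: x=2 → posterior Gamma(14, 8)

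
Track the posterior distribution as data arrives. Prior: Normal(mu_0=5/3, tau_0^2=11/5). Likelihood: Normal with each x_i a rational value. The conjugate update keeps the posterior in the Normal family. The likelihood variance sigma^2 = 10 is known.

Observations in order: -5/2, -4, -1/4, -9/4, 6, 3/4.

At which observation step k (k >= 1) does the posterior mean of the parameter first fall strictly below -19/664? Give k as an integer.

k = 4

obs 1: x=-5/2 → posterior Normal(335/366, 110/61)
obs 2: x=-4 → posterior Normal(71/432, 55/36)
obs 3: x=-1/4 → posterior Normal(109/996, 110/83)
obs 4: x=-9/4 → posterior Normal(-1/6, 55/47)
obs 5: x=6 → posterior Normal(151/315, 22/21)
obs 6: x=3/4 → posterior Normal(703/1392, 55/58)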